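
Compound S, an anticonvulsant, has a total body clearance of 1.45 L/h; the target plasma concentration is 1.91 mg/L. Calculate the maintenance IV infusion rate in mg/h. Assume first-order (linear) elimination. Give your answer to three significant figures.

2.77 mg/h

Rate = CL × Css = 1.450 × 1.91 = 2.770 mg/h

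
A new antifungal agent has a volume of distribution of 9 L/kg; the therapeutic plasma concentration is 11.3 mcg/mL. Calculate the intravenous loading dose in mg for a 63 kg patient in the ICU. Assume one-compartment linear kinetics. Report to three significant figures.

Vd = 9 L/kg × 63 kg = 567.0 L
LD = Vd × C = 567.0 × 11.30 = 6407 mg

6410 mg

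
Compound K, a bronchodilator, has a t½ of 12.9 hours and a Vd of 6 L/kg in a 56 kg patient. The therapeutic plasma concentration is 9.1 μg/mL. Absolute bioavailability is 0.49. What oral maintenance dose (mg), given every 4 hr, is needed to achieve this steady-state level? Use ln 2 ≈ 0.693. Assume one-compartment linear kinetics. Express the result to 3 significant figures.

1340 mg

Vd = 6 L/kg × 56 kg = 336.0 L
CL = ln 2 · Vd / t½ = 0.693 × 336.0 / 12.9 = 18.05 L/h
D = CL × Css × τ / F = 18.05 × 9.1 × 4 / 0.49 = 1341 mg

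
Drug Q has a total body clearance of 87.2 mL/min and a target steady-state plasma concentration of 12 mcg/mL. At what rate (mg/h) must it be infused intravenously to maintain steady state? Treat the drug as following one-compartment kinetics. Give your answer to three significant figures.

62.8 mg/h

Convert clearance: 87.2 mL/min × 60 min/h ÷ 1000 mL/L = 5.232 L/h
At steady state, infusion rate equals elimination rate: rate in = CL × Css.
Infusion rate = CL · Css = 5.232 L/h × 12 mg/L = 62.78 mg/h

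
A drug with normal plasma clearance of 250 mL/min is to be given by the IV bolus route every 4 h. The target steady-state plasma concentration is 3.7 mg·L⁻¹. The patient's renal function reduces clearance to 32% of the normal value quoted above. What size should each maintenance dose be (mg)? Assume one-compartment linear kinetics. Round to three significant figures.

CL = 250 mL/min × 60/1000 = 15.00 L/h
Patient clearance = 0.32 × 15.00 = 4.800 L/h
D = CL × Css × τ = 4.800 × 3.7 × 4 = 71.04 mg

71.0 mg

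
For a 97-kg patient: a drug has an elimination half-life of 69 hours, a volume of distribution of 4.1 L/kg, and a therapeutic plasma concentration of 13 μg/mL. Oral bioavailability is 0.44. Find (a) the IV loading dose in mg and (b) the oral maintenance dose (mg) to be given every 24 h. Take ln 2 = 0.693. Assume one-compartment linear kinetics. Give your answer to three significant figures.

Vd = 4.1 L/kg × 97 kg = 397.7 L
LD = Vd × C = 397.7 × 13 = 5170 mg
CL = 0.693 × Vd / t½ = 0.693 × 397.7 / 69 = 3.994 L/h
D = CL × Css × τ / F = 3.994 × 13 × 24 / 0.44 = 2832 mg

(a) 5170 mg; (b) 2830 mg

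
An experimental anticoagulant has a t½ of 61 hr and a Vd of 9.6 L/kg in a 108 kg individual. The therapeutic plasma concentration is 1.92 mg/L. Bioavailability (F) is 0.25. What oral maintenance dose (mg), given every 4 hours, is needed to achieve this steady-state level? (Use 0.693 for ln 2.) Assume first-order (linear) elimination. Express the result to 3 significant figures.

362 mg

Total Vd = 9.6 × 108 = 1037 L
CL = ln 2 · Vd / t½ = 0.693 × 1037 / 61 = 11.78 L/h
D = CL × Css × τ / F = 11.78 × 1.92 × 4 / 0.25 = 361.9 mg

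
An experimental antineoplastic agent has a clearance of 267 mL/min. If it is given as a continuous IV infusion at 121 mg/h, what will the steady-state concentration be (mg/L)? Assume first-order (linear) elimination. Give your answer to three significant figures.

Convert clearance: 267 mL/min × 60 min/h ÷ 1000 mL/L = 16.02 L/h
Css = rate / CL = 121 / 16.02 = 7.553 mg/L

7.55 mg/L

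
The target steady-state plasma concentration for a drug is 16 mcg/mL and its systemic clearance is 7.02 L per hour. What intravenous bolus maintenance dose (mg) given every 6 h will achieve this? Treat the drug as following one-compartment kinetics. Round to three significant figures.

674 mg

D = CL × Css × τ = 7.020 × 16 × 6 = 673.9 mg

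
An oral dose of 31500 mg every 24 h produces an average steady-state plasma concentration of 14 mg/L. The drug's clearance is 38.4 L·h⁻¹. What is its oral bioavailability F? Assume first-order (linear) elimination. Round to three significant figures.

0.410

F·D/τ = CL·Css at steady state → F = CL·Css·τ / D.
F = 38.4 × 14 × 24 / 31500 = 0.410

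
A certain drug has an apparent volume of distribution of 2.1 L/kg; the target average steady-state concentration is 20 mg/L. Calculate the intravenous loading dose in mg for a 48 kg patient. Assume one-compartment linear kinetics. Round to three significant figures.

Total Vd = 2.1 × 48 = 100.8 L
LD = Vd × C = 100.8 × 20.00 = 2016 mg

2020 mg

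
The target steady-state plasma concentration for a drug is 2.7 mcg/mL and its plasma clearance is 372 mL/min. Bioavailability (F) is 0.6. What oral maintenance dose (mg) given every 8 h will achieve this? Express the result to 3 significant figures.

804 mg

CL = 372 mL/min = 372 × 0.06 = 22.32 L/h
D = CL × Css × τ / F = 22.32 × 2.7 × 8 / 0.6 = 803.5 mg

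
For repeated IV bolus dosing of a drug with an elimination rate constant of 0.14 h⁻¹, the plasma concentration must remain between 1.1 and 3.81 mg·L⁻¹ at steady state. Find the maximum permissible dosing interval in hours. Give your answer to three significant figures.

8.87 h

Between IV bolus doses, concentration decays as C = C₀·e^(−kτ), so C_peak/C_trough = e^(kτ).
τ_max = ln(C_peak/C_trough) / k = ln(3.81/1.1) / 0.1400 = 1.242 / 0.1400 = 8.871 h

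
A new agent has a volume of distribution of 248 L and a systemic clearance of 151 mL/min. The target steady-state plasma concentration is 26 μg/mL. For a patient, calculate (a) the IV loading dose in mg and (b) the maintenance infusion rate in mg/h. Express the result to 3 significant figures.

(a) 6450 mg; (b) 236 mg/h

Loading: fill Vd to C_target → 248.0 L × 26 mg/L = 6448 mg
Convert clearance: 151 mL/min × 60 min/h ÷ 1000 mL/L = 9.060 L/h
Maintenance: replace elimination → rate = CL × Css = 9.060 × 26 = 235.6 mg/h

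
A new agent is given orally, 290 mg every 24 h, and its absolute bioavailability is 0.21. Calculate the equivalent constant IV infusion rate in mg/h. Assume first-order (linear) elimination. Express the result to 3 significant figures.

2.54 mg/h

Equivalent systemic input: infusion rate = F·D/τ.
Rate = 0.21 × 290 / 24 = 2.538 mg/h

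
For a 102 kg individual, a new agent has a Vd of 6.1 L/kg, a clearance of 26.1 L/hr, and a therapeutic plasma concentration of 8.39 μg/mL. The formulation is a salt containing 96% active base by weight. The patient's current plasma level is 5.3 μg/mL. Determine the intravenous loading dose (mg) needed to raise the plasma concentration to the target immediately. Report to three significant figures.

Vd(total) = 102 kg × 6.1 L/kg = 622.2 L
LD is governed by Vd — clearance does not enter the loading-dose calculation.
Concentration deficit ΔC = 8.39 − 5.3 = 3.090 mg/L
LD = Vd × ΔC / S = 622.2 × 3.090 / 0.96 = 2003 mg

2000 mg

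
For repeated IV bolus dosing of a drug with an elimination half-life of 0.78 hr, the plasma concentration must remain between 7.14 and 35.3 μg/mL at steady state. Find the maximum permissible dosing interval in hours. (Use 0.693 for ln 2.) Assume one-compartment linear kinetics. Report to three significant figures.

k = 0.693 / t½ = 0.693 / 0.78 = 0.8885 h⁻¹
Between IV bolus doses, concentration decays as C = C₀·e^(−kτ), so C_peak/C_trough = e^(kτ).
τ_max = ln(C_peak/C_trough) / k = ln(35.3/7.14) / 0.8885 = 1.598 / 0.8885 = 1.799 h

1.80 h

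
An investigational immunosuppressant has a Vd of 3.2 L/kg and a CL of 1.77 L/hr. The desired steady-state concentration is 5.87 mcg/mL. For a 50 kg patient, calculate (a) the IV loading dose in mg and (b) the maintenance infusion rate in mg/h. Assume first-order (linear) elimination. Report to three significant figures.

(a) 939 mg; (b) 10.4 mg/h

Vd = 3.2 L/kg × 50 kg = 160.0 L
LD = Vd · C_target = 160.0 × 5.87 = 939.2 mg
Maintenance: replace elimination → rate = CL × Css = 1.770 × 5.87 = 10.39 mg/h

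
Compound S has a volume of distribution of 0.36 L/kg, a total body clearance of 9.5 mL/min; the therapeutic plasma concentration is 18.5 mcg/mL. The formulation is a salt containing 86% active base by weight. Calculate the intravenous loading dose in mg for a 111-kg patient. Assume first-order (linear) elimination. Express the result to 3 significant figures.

Total Vd = 0.36 × 111 = 39.96 L
LD = Vd × C / S = 39.96 × 18.50 / 0.86 = 859.6 mg

860 mg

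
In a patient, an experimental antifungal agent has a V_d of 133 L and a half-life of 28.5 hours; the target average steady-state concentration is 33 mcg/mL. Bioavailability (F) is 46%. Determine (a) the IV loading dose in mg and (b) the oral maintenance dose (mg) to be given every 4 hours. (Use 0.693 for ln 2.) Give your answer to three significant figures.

LD = Vd × C = 133.0 × 33 = 4389 mg
CL = 0.693 × Vd / t½ = 0.693 × 133.0 / 28.5 = 3.234 L/h
D = CL × Css × τ / F = 3.234 × 33 × 4 / 0.46 = 928.0 mg

(a) 4390 mg; (b) 928 mg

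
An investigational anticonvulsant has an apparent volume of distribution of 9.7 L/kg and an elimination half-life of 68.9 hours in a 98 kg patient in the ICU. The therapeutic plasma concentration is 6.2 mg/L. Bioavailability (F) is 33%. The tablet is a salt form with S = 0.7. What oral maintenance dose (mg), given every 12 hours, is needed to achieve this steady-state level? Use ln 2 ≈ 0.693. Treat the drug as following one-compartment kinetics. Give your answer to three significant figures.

3080 mg

Total Vd = 9.7 × 98 = 950.6 L
k = 0.693/68.9 = 0.01006 h⁻¹, so CL = k·Vd = 0.01006 × 950.6 = 9.563 L/h
D = CL × Css × τ / F / S = 9.563 × 6.2 × 12 / 0.33 / 0.7 = 3080 mg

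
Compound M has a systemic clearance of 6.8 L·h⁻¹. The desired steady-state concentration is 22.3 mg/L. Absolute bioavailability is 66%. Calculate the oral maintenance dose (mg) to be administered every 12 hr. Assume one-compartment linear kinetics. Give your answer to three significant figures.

At steady state, dose per interval replaces the amount cleared in that interval: F·D/τ = CL·Css.
D = CL × Css × τ / F = 6.800 × 22.3 × 12 / 0.66 = 2757 mg

2760 mg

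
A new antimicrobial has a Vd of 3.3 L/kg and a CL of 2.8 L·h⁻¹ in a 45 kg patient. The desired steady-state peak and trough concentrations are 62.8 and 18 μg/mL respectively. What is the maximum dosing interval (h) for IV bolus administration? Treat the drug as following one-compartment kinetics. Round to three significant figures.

Vd(total) = 45 kg × 3.3 L/kg = 148.5 L
k = CL / Vd = 2.800 / 148.5 = 0.01886 h⁻¹
Between IV bolus doses, concentration decays as C = C₀·e^(−kτ), so C_peak/C_trough = e^(kτ).
τ_max = ln(C_peak/C_trough) / k = ln(62.8/18) / 0.01886 = 1.250 / 0.01886 = 66.28 h

66.3 h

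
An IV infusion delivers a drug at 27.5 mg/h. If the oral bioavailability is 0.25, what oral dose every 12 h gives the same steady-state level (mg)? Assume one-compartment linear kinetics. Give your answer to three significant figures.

1320 mg

To maintain the same Css, the systemic dosing rate must be unchanged: F·D/τ = infusion rate.
D = rate × τ / F = 27.5 × 12 / 0.25 = 1320 mg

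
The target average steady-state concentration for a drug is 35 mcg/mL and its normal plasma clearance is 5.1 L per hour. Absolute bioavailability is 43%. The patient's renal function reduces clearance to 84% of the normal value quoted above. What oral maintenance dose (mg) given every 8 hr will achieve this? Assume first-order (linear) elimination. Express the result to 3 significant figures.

Patient clearance = 0.84 × 5.100 = 4.284 L/h
D = CL × Css × τ / F = 4.284 × 35 × 8 / 0.43 = 2790 mg

2790 mg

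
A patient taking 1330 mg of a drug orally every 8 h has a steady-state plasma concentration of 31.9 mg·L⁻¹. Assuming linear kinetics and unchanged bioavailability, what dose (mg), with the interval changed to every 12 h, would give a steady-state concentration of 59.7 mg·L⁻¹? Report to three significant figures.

For first-order elimination, Css ∝ F·D/(CL·τ); F and CL are unchanged, so Css ∝ D/τ.
D₂ = D₁ × (Css,target / Css,current) × (τ₂/τ₁) = 1330 × (59.7/31.9) × (12/8) = 3734 mg

3730 mg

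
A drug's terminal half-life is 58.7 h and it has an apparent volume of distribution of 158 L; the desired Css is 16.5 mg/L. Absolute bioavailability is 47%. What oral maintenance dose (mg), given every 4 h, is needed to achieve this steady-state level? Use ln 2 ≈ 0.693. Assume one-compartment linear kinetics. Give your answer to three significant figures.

CL = ln 2 · Vd / t½ = 0.693 × 158.0 / 58.7 = 1.865 L/h
D = CL × Css × τ / F = 1.865 × 16.5 × 4 / 0.47 = 261.9 mg

262 mg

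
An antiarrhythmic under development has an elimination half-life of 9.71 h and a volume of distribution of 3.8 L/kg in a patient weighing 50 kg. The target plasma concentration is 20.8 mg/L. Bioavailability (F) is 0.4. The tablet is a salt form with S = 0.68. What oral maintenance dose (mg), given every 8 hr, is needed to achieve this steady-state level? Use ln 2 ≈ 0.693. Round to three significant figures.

Vd(total) = 50 kg × 3.8 L/kg = 190.0 L
CL = 0.693 × Vd / t½ = 0.693 × 190.0 / 9.71 = 13.56 L/h
D = CL × Css × τ / F / S = 13.56 × 20.8 × 8 / 0.4 / 0.68 = 8296 mg

8300 mg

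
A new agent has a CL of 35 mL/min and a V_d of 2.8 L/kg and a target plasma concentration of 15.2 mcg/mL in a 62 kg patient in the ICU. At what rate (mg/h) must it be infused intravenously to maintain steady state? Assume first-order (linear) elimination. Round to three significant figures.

31.9 mg/h

Convert clearance: 35 mL/min × 60 min/h ÷ 1000 mL/L = 2.100 L/h
Vd does not affect the maintenance rate; only clearance governs steady-state input.
Rate = CL × Css = 2.100 × 15.2 = 31.92 mg/h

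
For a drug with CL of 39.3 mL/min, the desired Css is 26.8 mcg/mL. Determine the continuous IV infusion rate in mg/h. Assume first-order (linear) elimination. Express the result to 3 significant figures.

CL = 39.3 mL/min × 60/1000 = 2.358 L/h
Infusion rate = CL · Css = 2.358 L/h × 26.8 mg/L = 63.19 mg/h

63.2 mg/h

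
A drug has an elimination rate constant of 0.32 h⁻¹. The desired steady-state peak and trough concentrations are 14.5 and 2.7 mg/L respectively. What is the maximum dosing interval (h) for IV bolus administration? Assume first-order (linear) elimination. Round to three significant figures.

Between IV bolus doses, concentration decays as C = C₀·e^(−kτ), so C_peak/C_trough = e^(kτ).
τ_max = ln(C_peak/C_trough) / k = ln(14.5/2.7) / 0.3200 = 1.681 / 0.3200 = 5.253 h

5.25 h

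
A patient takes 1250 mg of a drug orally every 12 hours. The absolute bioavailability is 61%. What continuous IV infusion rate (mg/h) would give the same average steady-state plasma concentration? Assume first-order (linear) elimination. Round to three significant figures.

Equivalent systemic input: infusion rate = F·D/τ.
Rate = 0.61 × 1250 / 12 = 63.54 mg/h

63.5 mg/h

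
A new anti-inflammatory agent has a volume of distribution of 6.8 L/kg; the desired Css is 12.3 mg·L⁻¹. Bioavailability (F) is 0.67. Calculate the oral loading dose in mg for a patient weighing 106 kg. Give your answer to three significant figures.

13200 mg

Vd = 6.8 L/kg × 106 kg = 720.8 L
LD = Vd × C / F = 720.8 × 12.30 / 0.67 = 13230 mg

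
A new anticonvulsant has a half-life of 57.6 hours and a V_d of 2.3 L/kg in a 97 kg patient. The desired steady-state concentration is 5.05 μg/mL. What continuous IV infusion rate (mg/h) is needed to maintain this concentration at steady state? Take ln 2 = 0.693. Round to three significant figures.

Vd(total) = 97 kg × 2.3 L/kg = 223.1 L
k = 0.693/57.6 = 0.01203 h⁻¹, so CL = k·Vd = 0.01203 × 223.1 = 2.684 L/h
Infusion rate = CL × Css = 2.684 × 5.05 = 13.55 mg/h

13.6 mg/h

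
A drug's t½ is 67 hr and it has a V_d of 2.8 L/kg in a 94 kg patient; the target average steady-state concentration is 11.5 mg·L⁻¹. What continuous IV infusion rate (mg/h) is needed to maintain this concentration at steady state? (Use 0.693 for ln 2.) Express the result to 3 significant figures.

Vd = 2.8 L/kg × 94 kg = 263.2 L
CL = 0.693 × Vd / t½ = 0.693 × 263.2 / 67 = 2.722 L/h
Infusion rate = CL × Css = 2.722 × 11.5 = 31.30 mg/h

31.3 mg/h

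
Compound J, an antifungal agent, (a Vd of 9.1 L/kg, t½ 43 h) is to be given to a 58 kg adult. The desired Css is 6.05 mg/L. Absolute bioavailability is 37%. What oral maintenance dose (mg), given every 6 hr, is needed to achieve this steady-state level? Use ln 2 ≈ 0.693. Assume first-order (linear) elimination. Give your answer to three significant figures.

Vd(total) = 58 kg × 9.1 L/kg = 527.8 L
k = 0.693/43 = 0.01612 h⁻¹, so CL = k·Vd = 0.01612 × 527.8 = 8.508 L/h
D = CL × Css × τ / F = 8.508 × 6.05 × 6 / 0.37 = 834.7 mg

835 mg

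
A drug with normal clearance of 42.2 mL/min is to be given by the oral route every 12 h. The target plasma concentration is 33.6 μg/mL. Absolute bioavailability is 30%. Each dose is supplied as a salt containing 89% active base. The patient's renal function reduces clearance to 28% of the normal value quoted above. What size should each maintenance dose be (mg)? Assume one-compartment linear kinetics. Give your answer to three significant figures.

CL = 42.2 mL/min × 60/1000 = 2.532 L/h
Patient clearance = 0.28 × 2.532 = 0.7090 L/h
D = CL × Css × τ / F / S = 0.7090 × 33.6 × 12 / 0.3 / 0.89 = 1071 mg

1070 mg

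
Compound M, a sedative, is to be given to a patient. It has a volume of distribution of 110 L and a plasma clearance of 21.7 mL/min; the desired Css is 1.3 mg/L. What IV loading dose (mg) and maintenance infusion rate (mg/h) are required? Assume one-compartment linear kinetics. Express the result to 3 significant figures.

Loading dose = Vd × C = 110.0 × 1.3 = 143.0 mg
CL = 21.7 mL/min × 60/1000 = 1.302 L/h
Infusion rate = 1.302 L/h × 1.3 mg/L = 1.693 mg/h

(a) 143 mg; (b) 1.69 mg/h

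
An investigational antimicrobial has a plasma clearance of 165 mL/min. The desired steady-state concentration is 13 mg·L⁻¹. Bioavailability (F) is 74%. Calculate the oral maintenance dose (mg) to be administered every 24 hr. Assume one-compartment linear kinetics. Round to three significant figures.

CL = 165 mL/min = 165 × 0.06 = 9.900 L/h
D = CL × Css × τ / F = 9.900 × 13 × 24 / 0.74 = 4174 mg

4170 mg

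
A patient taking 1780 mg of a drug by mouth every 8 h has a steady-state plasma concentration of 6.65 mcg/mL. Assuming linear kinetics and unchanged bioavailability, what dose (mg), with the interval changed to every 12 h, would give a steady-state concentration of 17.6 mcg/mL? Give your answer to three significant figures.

With linear kinetics, Css is proportional to dose rate (D/τ) at fixed clearance.
D₂ = D₁ × (Css,target / Css,current) × (τ₂/τ₁) = 1780 × (17.6/6.65) × (12/8) = 7066 mg

7070 mg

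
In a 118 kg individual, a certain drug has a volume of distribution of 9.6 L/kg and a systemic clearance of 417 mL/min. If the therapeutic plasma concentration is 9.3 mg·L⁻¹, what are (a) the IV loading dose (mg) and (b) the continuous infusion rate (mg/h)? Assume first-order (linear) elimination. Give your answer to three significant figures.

(a) 10500 mg; (b) 233 mg/h

Vd(total) = 118 kg × 9.6 L/kg = 1133 L
Loading dose = Vd × C = 1133 × 9.3 = 10540 mg
CL = 417 mL/min = 417 × 0.06 = 25.02 L/h
Infusion rate = 25.02 L/h × 9.3 mg/L = 232.7 mg/h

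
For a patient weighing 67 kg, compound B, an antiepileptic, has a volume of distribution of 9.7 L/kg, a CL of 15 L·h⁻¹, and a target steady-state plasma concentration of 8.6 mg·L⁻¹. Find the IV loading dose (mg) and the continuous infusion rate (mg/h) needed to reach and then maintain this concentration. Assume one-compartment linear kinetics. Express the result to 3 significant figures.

Vd = 9.7 L/kg × 67 kg = 649.9 L
Loading dose = Vd × C = 649.9 × 8.6 = 5589 mg
Maintenance: replace elimination → rate = CL × Css = 15.00 × 8.6 = 129.0 mg/h

(a) 5590 mg; (b) 129 mg/h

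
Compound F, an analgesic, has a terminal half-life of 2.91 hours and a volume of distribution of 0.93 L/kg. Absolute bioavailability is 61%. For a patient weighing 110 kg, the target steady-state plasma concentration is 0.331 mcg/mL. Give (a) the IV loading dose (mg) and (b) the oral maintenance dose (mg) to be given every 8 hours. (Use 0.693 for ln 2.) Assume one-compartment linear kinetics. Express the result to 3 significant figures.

(a) 33.9 mg; (b) 106 mg

Total Vd = 0.93 × 110 = 102.3 L
LD = Vd × C = 102.3 × 0.331 = 33.86 mg
CL = 0.693 × Vd / t½ = 0.693 × 102.3 / 2.91 = 24.36 L/h
D = CL × Css × τ / F = 24.36 × 0.331 × 8 / 0.61 = 105.7 mg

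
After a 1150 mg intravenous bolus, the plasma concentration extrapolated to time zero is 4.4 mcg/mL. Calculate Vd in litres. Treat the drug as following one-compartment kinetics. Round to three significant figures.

261 L

Immediately after an IV bolus, C₀ = Dose / Vd, so Vd = Dose / C₀.
Vd = 1150 / 4.4 = 261.4 L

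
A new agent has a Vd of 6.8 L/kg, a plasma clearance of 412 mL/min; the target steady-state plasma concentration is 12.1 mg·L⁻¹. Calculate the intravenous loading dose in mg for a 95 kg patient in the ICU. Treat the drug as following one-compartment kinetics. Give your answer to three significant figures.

Vd = 6.8 L/kg × 95 kg = 646.0 L
LD = Vd × C = 646.0 × 12.10 = 7817 mg

7820 mg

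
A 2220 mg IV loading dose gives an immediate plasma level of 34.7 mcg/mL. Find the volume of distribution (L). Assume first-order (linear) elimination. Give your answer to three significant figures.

Immediately after an IV bolus, C₀ = Dose / Vd, so Vd = Dose / C₀.
Vd = 2220 / 34.7 = 63.98 L

64.0 L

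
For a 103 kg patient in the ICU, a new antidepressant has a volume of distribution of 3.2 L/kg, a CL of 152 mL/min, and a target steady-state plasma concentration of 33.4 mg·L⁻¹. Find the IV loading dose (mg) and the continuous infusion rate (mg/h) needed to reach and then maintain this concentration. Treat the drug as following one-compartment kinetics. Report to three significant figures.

(a) 11000 mg; (b) 305 mg/h

Vd = 3.2 L/kg × 103 kg = 329.6 L
LD = Vd · C_target = 329.6 × 33.4 = 11010 mg
Convert clearance: 152 mL/min × 60 min/h ÷ 1000 mL/L = 9.120 L/h
Maintenance infusion rate = CL × Css = 9.120 × 33.4 = 304.6 mg/h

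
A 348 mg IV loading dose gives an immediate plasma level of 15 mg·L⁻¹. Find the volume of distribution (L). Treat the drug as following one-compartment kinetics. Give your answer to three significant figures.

23.2 L

Immediately after an IV bolus, C₀ = Dose / Vd, so Vd = Dose / C₀.
Vd = 348 / 15 = 23.20 L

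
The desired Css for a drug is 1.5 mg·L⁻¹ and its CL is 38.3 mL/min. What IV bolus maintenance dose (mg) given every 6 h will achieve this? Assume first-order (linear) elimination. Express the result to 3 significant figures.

20.7 mg

Convert clearance: 38.3 mL/min × 60 min/h ÷ 1000 mL/L = 2.298 L/h
At steady state, dose per interval replaces the amount cleared in that interval: D/τ = CL·Css.
D = CL × Css × τ = 2.298 × 1.5 × 6 = 20.68 mg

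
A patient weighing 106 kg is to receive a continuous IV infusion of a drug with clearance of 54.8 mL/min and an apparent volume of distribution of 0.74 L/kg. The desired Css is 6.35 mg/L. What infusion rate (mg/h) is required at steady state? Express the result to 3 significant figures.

20.9 mg/h

CL = 54.8 mL/min = 54.8 × 0.06 = 3.288 L/h
Rate = CL × Css = 3.288 × 6.35 = 20.88 mg/h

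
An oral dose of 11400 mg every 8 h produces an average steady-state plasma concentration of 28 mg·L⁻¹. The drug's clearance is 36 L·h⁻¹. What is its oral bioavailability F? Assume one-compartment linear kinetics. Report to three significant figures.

F·D/τ = CL·Css at steady state → F = CL·Css·τ / D.
F = 36 × 28 × 8 / 11400 = 0.707

0.707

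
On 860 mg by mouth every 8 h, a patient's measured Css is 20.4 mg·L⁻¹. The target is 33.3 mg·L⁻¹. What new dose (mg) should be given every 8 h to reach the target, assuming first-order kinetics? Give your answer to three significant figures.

For first-order elimination, Css ∝ F·D/(CL·τ); F and CL are unchanged, so Css ∝ D/τ.
D₂ = D₁ × (Css,target / Css,current) = 860 × 33.3/20.4 = 1404 mg

1400 mg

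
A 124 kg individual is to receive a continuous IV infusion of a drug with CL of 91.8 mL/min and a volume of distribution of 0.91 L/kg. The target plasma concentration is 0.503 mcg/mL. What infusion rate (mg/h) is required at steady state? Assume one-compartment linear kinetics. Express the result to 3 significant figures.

2.77 mg/h

CL = 91.8 mL/min = 91.8 × 0.06 = 5.508 L/h
R₀ = 5.508 × 0.503 = 2.771 mg/h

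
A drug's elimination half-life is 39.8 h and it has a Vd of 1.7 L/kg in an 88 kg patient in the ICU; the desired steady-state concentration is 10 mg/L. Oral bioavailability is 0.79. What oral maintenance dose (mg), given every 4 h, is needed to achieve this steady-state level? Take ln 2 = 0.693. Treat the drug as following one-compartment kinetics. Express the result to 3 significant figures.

132 mg

Total Vd = 1.7 × 88 = 149.6 L
k = 0.693/39.8 = 0.01741 h⁻¹, so CL = k·Vd = 0.01741 × 149.6 = 2.605 L/h
D = CL × Css × τ / F = 2.605 × 10 × 4 / 0.79 = 131.9 mg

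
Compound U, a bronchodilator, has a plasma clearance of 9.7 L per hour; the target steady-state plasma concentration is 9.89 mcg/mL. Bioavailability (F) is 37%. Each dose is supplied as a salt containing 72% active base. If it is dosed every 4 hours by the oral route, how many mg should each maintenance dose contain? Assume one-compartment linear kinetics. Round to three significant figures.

1440 mg

At steady state, dose per interval replaces the amount cleared in that interval: F·S·D/τ = CL·Css.
D = CL × Css × τ / F / S = 9.700 × 9.89 × 4 / 0.37 / 0.72 = 1440 mg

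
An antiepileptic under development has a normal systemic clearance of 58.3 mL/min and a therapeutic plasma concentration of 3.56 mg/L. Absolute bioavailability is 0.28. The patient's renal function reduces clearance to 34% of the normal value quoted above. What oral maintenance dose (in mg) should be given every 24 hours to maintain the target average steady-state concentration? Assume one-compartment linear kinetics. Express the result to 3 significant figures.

CL = 58.3 mL/min × 60/1000 = 3.498 L/h
Patient clearance = 0.34 × 3.498 = 1.189 L/h
D = CL × Css × τ / F = 1.189 × 3.56 × 24 / 0.28 = 362.8 mg

363 mg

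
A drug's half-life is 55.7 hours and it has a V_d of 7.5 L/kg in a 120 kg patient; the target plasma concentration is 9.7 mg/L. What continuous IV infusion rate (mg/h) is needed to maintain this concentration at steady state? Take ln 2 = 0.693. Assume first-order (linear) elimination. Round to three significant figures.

109 mg/h

Vd = 7.5 L/kg × 120 kg = 900.0 L
k = 0.693/55.7 = 0.01244 h⁻¹, so CL = k·Vd = 0.01244 × 900.0 = 11.20 L/h
Infusion rate = CL × Css = 11.20 × 9.7 = 108.6 mg/h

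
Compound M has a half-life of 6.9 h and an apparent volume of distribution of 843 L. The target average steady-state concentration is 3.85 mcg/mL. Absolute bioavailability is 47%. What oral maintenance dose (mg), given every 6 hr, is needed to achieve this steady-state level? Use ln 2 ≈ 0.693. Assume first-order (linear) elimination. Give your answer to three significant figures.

k = 0.693/6.9 = 0.1004 h⁻¹, so CL = k·Vd = 0.1004 × 843.0 = 84.64 L/h
D = CL × Css × τ / F = 84.64 × 3.85 × 6 / 0.47 = 4160 mg

4160 mg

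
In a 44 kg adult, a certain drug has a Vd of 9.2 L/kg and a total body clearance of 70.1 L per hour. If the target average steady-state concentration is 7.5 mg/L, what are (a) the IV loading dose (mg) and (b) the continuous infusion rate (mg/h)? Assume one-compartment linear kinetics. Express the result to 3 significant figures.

Vd(total) = 44 kg × 9.2 L/kg = 404.8 L
Loading dose = Vd × C = 404.8 × 7.5 = 3036 mg
Maintenance infusion rate = CL × Css = 70.10 × 7.5 = 525.8 mg/h

(a) 3040 mg; (b) 526 mg/h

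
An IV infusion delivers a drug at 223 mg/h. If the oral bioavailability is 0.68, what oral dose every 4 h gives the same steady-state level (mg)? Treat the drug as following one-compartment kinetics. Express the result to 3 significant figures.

1310 mg

To maintain the same Css, the systemic dosing rate must be unchanged: F·D/τ = infusion rate.
D = rate × τ / F = 223 × 4 / 0.68 = 1312 mg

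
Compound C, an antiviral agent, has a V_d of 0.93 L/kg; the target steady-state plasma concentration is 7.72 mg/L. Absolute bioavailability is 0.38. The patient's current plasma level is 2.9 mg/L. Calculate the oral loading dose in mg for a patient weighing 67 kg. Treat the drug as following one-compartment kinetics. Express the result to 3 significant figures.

790 mg

Vd = 0.93 L/kg × 67 kg = 62.31 L
The loading dose fills Vd to the target concentration.
Concentration deficit ΔC = 7.72 − 2.9 = 4.820 mg/L
LD = Vd × ΔC / F = 62.31 × 4.820 / 0.38 = 790.4 mg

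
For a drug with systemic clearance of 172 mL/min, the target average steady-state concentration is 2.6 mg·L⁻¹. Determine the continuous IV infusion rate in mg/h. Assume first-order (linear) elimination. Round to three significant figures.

26.8 mg/h

CL = 172 mL/min = 172 × 0.06 = 10.32 L/h
Infusion rate = CL · Css = 10.32 L/h × 2.6 mg/L = 26.83 mg/h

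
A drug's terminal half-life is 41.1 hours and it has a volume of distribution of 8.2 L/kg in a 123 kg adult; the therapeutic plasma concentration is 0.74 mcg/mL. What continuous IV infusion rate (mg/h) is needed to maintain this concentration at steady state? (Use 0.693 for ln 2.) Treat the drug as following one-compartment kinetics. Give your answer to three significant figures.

12.6 mg/h

Vd = 8.2 L/kg × 123 kg = 1009 L
CL = ln 2 · Vd / t½ = 0.693 × 1009 / 41.1 = 17.01 L/h
Infusion rate = CL × Css = 17.01 × 0.74 = 12.59 mg/h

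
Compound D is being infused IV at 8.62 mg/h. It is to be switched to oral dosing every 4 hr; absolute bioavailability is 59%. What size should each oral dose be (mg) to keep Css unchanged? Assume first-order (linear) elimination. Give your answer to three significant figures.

To maintain the same Css, the systemic dosing rate must be unchanged: F·D/τ = infusion rate.
D = rate × τ / F = 8.62 × 4 / 0.59 = 58.44 mg

58.4 mg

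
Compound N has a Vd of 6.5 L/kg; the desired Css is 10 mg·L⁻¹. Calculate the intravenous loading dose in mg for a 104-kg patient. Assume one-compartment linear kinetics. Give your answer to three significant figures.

Vd(total) = 104 kg × 6.5 L/kg = 676.0 L
The loading dose fills Vd to the target concentration.
LD = Vd × C = 676.0 × 10.00 = 6760 mg

6760 mg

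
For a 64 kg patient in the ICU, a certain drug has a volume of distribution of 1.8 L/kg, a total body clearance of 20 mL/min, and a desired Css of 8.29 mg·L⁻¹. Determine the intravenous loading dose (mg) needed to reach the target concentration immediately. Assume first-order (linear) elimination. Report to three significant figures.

955 mg

Vd = 1.8 L/kg × 64 kg = 115.2 L
LD = Vd × C = 115.2 × 8.290 = 955.0 mg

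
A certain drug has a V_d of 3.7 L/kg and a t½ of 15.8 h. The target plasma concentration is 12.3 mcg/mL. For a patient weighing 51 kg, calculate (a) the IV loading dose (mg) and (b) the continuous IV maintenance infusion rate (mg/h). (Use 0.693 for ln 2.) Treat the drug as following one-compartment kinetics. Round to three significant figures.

(a) 2320 mg; (b) 102 mg/h

Total Vd = 3.7 × 51 = 188.7 L
LD = Vd × C = 188.7 × 12.3 = 2321 mg
CL = 0.693 × Vd / t½ = 0.693 × 188.7 / 15.8 = 8.277 L/h
Infusion rate = CL × Css = 8.277 × 12.3 = 101.8 mg/h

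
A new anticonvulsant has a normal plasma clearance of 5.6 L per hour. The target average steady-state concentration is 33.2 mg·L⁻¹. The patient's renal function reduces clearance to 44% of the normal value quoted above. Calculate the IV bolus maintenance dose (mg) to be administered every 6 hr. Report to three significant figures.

Patient clearance = 0.44 × 5.600 = 2.464 L/h
D = CL × Css × τ = 2.464 × 33.2 × 6 = 490.8 mg

491 mg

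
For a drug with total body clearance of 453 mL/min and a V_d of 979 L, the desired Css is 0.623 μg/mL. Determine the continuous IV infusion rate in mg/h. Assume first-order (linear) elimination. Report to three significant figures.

CL = 453 mL/min = 453 × 0.06 = 27.18 L/h
Vd does not affect the maintenance rate; only clearance governs steady-state input.
Infusion rate = CL · Css = 27.18 L/h × 0.623 mg/L = 16.93 mg/h

16.9 mg/h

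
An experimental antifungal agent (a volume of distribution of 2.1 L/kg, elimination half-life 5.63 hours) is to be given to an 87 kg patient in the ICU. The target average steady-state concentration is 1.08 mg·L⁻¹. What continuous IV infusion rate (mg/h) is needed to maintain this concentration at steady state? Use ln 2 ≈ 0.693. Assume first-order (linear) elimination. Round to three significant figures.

Vd(total) = 87 kg × 2.1 L/kg = 182.7 L
CL = ln 2 · Vd / t½ = 0.693 × 182.7 / 5.63 = 22.49 L/h
Infusion rate = CL × Css = 22.49 × 1.08 = 24.29 mg/h

24.3 mg/h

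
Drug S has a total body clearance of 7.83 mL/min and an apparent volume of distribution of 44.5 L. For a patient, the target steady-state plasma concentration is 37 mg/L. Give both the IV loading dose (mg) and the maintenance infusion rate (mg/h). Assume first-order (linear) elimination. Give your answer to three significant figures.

Loading: fill Vd to C_target → 44.50 L × 37 mg/L = 1647 mg
CL = 7.83 mL/min = 7.83 × 0.06 = 0.4698 L/h
Infusion rate = 0.4698 L/h × 37 mg/L = 17.38 mg/h

(a) 1650 mg; (b) 17.4 mg/h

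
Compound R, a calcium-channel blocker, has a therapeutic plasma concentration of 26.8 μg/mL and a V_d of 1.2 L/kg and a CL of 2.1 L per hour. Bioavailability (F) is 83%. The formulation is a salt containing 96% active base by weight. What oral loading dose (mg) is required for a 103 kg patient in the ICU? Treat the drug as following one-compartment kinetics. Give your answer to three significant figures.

Vd(total) = 103 kg × 1.2 L/kg = 123.6 L
The loading dose fills Vd to the target concentration.
LD = Vd × C / F / S = 123.6 × 26.80 / 0.83 / 0.96 = 4157 mg

4160 mg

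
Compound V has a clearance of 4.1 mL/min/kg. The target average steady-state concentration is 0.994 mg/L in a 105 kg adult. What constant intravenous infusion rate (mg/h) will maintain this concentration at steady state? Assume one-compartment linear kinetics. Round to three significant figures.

CL = 4.1 mL/min/kg × 105 kg = 430.5 mL/min = 430.5 × 60/1000 = 25.83 L/h
At steady state, infusion rate equals elimination rate: rate in = CL × Css.
R₀ = 25.83 × 0.994 = 25.68 mg/h

25.7 mg/h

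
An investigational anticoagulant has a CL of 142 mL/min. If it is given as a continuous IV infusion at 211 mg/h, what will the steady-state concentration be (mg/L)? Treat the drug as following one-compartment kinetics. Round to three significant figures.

24.8 mg/L

CL = 142 mL/min × 60/1000 = 8.520 L/h
Css = rate / CL = 211 / 8.520 = 24.77 mg/L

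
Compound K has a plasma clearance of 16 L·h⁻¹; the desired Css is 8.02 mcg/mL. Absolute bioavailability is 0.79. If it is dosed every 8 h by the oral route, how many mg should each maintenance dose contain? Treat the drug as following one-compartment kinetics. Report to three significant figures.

1300 mg

D = CL × Css × τ / F = 16.00 × 8.02 × 8 / 0.79 = 1299 mg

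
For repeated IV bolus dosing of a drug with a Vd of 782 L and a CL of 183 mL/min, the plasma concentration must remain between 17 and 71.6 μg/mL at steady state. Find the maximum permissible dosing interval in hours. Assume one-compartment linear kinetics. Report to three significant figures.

CL = 183 mL/min = 183 × 0.06 = 10.98 L/h
k = CL / Vd = 10.98 / 782.0 = 0.01404 h⁻¹
Between IV bolus doses, concentration decays as C = C₀·e^(−kτ), so C_peak/C_trough = e^(kτ).
τ_max = ln(C_peak/C_trough) / k = ln(71.6/17) / 0.01404 = 1.438 / 0.01404 = 102.4 h

102 h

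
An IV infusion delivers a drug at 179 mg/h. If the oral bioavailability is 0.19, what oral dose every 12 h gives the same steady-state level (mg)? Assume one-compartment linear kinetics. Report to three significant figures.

To maintain the same Css, the systemic dosing rate must be unchanged: F·D/τ = infusion rate.
D = rate × τ / F = 179 × 12 / 0.19 = 11310 mg

11300 mg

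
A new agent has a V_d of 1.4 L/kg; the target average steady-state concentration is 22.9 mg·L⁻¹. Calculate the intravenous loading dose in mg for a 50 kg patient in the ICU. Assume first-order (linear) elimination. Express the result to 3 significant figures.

1600 mg

Total Vd = 1.4 × 50 = 70.00 L
The loading dose fills Vd to the target concentration.
LD = Vd × C = 70.00 × 22.90 = 1603 mg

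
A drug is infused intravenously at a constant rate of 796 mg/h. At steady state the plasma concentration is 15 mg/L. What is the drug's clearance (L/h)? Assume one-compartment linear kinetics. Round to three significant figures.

At steady state, infusion rate = CL × Css, so CL = rate / Css.
CL = 796 / 15 = 53.07 L/h

53.1 L/h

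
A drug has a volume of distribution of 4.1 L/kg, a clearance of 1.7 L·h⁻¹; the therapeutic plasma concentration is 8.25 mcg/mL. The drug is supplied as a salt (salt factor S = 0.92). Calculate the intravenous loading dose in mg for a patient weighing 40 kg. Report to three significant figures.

Total Vd = 4.1 × 40 = 164.0 L
The loading dose fills Vd to the target concentration; clearance is irrelevant here.
LD = Vd × C / S = 164.0 × 8.250 / 0.92 = 1471 mg

1470 mg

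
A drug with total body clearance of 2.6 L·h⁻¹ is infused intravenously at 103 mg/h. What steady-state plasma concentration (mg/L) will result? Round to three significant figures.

Css = rate / CL = 103 / 2.600 = 39.62 mg/L

39.6 mg/L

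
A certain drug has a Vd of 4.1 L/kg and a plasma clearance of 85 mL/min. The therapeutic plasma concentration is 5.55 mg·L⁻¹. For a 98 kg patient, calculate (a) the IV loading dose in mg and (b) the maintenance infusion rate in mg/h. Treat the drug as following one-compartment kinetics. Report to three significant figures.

(a) 2230 mg; (b) 28.3 mg/h

Vd = 4.1 L/kg × 98 kg = 401.8 L
Loading dose = Vd × C = 401.8 × 5.55 = 2230 mg
CL = 85 mL/min × 60/1000 = 5.100 L/h
Infusion rate = 5.100 L/h × 5.55 mg/L = 28.31 mg/h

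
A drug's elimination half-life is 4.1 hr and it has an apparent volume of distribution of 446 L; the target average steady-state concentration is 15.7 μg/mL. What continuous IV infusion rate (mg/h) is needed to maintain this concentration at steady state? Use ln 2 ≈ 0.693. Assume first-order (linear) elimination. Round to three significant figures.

k = 0.693/4.1 = 0.1690 h⁻¹, so CL = k·Vd = 0.1690 × 446.0 = 75.37 L/h
Infusion rate = CL × Css = 75.37 × 15.7 = 1183 mg/h

1180 mg/h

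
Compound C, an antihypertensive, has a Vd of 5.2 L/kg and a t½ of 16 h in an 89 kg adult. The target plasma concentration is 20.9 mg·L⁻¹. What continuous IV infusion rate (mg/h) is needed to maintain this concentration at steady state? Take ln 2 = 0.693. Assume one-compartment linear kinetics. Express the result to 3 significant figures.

Vd(total) = 89 kg × 5.2 L/kg = 462.8 L
CL = ln 2 · Vd / t½ = 0.693 × 462.8 / 16 = 20.05 L/h
Infusion rate = CL × Css = 20.05 × 20.9 = 419.0 mg/h

419 mg/h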